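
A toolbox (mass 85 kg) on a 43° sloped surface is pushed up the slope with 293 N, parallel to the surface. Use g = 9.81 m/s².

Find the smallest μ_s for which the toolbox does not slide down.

N = m g cos θ = 609.8 N.
Friction must make up the shortfall along the incline: f = m g sin θ − P = 568.7 − 293 = 275.7 N.
At the threshold f = μ_s N, so μ_s,min = 275.7/609.8 = 0.452.

μ_s,min ≈ 0.452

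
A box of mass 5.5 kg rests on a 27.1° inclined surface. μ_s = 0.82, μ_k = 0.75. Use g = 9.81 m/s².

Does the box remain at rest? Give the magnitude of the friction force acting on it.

N = m g cos θ = 48 N.
Down-slope weight component: m g sin θ = 24.6 N.
μ_s N = 39.4 N.
24.6 ≤ 39.4 N, so it stays put; friction = 24.6 N.

f ≈ 24.6 N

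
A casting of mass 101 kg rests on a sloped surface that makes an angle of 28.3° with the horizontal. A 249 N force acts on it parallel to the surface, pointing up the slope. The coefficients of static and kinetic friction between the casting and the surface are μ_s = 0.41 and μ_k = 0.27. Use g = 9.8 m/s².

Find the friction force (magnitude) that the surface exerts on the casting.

Normal force: N = m g cos θ = 101 × 9.8 × cos 28.3° = 871.5 N.
The friction needed for equilibrium is m g sin θ − P = 469.3 − 249 = 220.3 N, measured positive up-slope.
The static-friction ceiling is μ_s N = 0.41 × 871.5 = 357.3 N.
Since |220.3| ≤ 357.3 N, the casting remains in static equilibrium and friction takes exactly the required value.

f ≈ 220 N (up the incline)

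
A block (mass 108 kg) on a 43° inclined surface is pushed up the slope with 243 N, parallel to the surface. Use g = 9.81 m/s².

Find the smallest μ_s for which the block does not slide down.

μ_s,min ≈ 0.619

N = m g cos θ = 774.9 N.
Friction must make up the shortfall along the incline: f = m g sin θ − P = 722.6 − 243 = 479.6 N.
At the threshold f = μ_s N, so μ_s,min = 479.6/774.9 = 0.619.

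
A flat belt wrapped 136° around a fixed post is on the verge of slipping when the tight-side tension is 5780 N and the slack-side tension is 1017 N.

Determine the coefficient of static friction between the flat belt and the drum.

T₂/T₁ = e^{μβ} → μ = ln(T₂/T₁)/β.
β = 136° = 2.374 rad.
μ = ln(5780/1017)/2.374 = ln(5.683)/2.374 = 0.732.

μ ≈ 0.732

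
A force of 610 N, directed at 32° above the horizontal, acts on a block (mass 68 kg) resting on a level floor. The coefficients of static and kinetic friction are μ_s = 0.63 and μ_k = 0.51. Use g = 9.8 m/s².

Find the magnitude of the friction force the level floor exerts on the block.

Vertical equilibrium gives N = m g − P sin α = 343.1 N.
Horizontally, friction must balance P cos α = 517.3 N.
μ_s N = 0.63 × 343.1 = 216.2 N.
517.3 > 216.2 N → the block slides; f = μ_k N = 0.51×343.1 = 175 N.

f ≈ 175 N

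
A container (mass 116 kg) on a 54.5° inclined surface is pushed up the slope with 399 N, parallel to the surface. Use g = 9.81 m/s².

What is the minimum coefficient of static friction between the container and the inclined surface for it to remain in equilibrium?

μ_s,min ≈ 0.798

N = m g cos θ = 660.8 N.
Friction must make up the shortfall along the incline: f = m g sin θ − P = 926.4 − 399 = 527.4 N.
At the threshold f = μ_s N, so μ_s,min = 527.4/660.8 = 0.798.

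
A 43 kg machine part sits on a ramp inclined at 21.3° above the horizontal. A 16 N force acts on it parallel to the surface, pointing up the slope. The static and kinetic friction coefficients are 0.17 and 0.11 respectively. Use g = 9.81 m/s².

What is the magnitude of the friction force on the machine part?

f ≈ 43.2 N (up the incline)

The normal reaction is N = m g cos θ = 393 N.
For equilibrium along the incline the friction force must supply f = m g sin θ − P = 153.2 − 16 = 137.2 N (positive meaning up-slope).
Maximum static friction available: μ_s N = 0.17 × 393 = 66.81 N.
|137.2| exceeds 66.81 N, so the machine part slips down-slope; friction is kinetic, f = μ_k N = 0.11×393 = 43.2 N.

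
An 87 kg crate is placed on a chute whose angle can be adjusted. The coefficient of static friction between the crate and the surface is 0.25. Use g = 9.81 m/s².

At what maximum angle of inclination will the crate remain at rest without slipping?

At the slip threshold, m g sin θ = μ_s · m g cos θ, so tan θ = μ_s.
θ_max = arctan(0.25) = 14°.

θ_max ≈ 14°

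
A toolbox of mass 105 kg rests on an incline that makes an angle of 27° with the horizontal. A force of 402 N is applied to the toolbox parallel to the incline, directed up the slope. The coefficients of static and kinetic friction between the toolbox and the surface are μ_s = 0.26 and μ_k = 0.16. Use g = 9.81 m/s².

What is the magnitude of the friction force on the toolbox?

f ≈ 65.6 N (up the incline)

Normal force: N = m g cos θ = 105 × 9.81 × cos 27° = 917.8 N.
Parallel to the incline, ΣF = 0 gives f = m g sin θ − P = 467.6 − 402 = 65.63 N (up-slope positive).
The static-friction ceiling is μ_s N = 0.26 × 917.8 = 238.6 N.
Since |65.63| ≤ 238.6 N, static friction is sufficient; f equals the required value, not μ_s N.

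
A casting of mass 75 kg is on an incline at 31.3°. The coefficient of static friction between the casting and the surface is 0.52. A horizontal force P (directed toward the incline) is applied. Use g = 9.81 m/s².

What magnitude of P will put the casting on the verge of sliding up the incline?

At impending motion up the slope, friction acts down-slope at its limit: f = μ_s N.
Perpendicular to the incline: N = m g cos θ + P sin θ.
Along the incline: P cos θ = m g sin θ + μ_s N = m g sin θ + μ_s (m g cos θ + P sin θ).
Solving, P (cos θ − μ_s sin θ) = m g (sin θ + μ_s cos θ), so P = 75×9.81×(sin 31.3° + 0.52 cos 31.3°)/(cos 31.3° − 0.52 sin 31.3°) = 736×0.9638/0.5843 = 1210 N.

P ≈ 1210 N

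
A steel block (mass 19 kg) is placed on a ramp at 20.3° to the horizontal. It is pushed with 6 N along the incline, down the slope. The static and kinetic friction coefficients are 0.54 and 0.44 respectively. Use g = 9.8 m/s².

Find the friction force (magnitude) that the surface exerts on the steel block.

Perpendicular to the surface, N = m g cos θ = 19·9.8·cos 20.3° = 174.6 N.
The friction needed for equilibrium is m g sin θ + P = 64.6 + 6 = 70.6 N, measured positive up-slope.
The static-friction ceiling is μ_s N = 0.54 × 174.6 = 94.3 N.
Since |70.6| ≤ 94.3 N, no slip — friction simply equals what equilibrium demands.

f ≈ 70.6 N (up the incline)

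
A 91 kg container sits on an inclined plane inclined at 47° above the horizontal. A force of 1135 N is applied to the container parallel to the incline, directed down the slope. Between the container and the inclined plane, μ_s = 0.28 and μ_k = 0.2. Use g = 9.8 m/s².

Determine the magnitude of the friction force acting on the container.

The normal reaction is N = m g cos θ = 608.2 N.
For equilibrium along the incline the friction force must supply f = m g sin θ + P = 652.2 + 1135 = 1787 N (positive meaning up-slope).
The static-friction ceiling is μ_s N = 0.28 × 608.2 = 170.3 N.
|1787| exceeds 170.3 N, so the container slips down-slope; friction is kinetic, f = μ_k N = 0.2×608.2 = 122 N.

f ≈ 122 N (up the incline)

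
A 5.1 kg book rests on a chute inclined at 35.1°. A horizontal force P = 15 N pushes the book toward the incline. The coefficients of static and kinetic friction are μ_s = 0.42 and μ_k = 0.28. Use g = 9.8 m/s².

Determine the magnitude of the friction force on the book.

f ≈ 16.5 N (up the incline)

The horizontal push has a component P sin θ into the surface, so N = m g cos θ + P sin θ = 40.89 + 8.625 = 49.52 N.
Parallel to the incline: P cos θ − m g sin θ = 12.27 − 28.74 = -16.47 N; the friction needed to balance this is 16.47 N acting up the slope.
Maximum static friction: μ_s N = 0.42 × 49.52 = 20.8 N.
Since 16.47 N is within the 20.8 N limit, the book stays put and friction is exactly 16.5 N.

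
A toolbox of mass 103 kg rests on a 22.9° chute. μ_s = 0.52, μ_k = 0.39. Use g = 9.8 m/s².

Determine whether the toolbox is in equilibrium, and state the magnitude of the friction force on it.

f ≈ 393 N

N = m g cos θ = 930 N.
Down-slope weight component: m g sin θ = 393 N.
μ_s N = 484 N.
393 ≤ 484 N, so it stays put; friction = 393 N.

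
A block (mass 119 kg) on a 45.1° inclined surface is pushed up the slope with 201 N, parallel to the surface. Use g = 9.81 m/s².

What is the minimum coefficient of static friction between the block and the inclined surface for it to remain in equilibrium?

μ_s,min ≈ 0.76

N = m g cos θ = 824 N.
Friction must make up the shortfall along the incline: f = m g sin θ − P = 826.9 − 201 = 625.9 N.
At the threshold f = μ_s N, so μ_s,min = 625.9/824 = 0.76.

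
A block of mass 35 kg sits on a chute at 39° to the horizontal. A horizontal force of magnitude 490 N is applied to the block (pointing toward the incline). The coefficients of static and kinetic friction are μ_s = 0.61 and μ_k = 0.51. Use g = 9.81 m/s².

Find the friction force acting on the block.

f ≈ 165 N (down the incline)

Normal direction: N = m g cos θ + P sin θ = 575.2 N.
Along the incline, the net driving force (taking up-slope positive) is P cos θ − m g sin θ = 380.8 − 216.1 = 164.7 N, so equilibrium requires friction f = -164.7 N (down-slope).
The limit of static friction is μ_s N = 350.9 N.
Since 164.7 N is within the 350.9 N limit, the block stays put and friction is exactly 165 N.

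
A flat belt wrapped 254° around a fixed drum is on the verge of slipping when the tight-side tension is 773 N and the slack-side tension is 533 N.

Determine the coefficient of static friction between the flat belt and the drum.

T₂/T₁ = e^{μβ} → μ = ln(T₂/T₁)/β.
β = 254° = 4.433 rad.
μ = ln(773/533)/4.433 = ln(1.45)/4.433 = 0.0839.

μ ≈ 0.0839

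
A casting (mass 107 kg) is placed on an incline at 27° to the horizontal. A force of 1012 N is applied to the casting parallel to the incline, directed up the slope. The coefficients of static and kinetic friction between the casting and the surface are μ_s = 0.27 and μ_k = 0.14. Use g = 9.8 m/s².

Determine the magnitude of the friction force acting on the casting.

f ≈ 131 N (down the incline)

Perpendicular to the surface, N = m g cos θ = 107·9.8·cos 27° = 934.3 N.
For equilibrium along the incline the friction force must supply f = m g sin θ − P = 476.1 − 1012 = -535.9 N (positive meaning up-slope).
Maximum static friction available: μ_s N = 0.27 × 934.3 = 252.3 N.
|-535.9| exceeds 252.3 N, so the casting slips up-slope; friction is kinetic, f = μ_k N = 0.14×934.3 = 131 N.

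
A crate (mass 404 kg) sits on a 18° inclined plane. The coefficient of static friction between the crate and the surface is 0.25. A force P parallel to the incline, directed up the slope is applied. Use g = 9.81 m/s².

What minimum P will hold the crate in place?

P_min ≈ 282 N

The crate tends to slide down (tan θ > μ_s), so at the point of impending slip friction acts up-slope at its limit: f = μ_s N.
P is parallel to the surface, so N = m g cos θ = 3770 N.
Along the incline: P + μ_s N = m g sin θ, so P = 1220 − 0.25×3770 = 282 N.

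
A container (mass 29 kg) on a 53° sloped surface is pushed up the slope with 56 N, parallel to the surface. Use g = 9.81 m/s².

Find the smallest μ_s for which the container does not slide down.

N = m g cos θ = 171.2 N.
Friction must make up the shortfall along the incline: f = m g sin θ − P = 227.2 − 56 = 171.2 N.
At the threshold f = μ_s N, so μ_s,min = 171.2/171.2 = 1.

μ_s,min ≈ 1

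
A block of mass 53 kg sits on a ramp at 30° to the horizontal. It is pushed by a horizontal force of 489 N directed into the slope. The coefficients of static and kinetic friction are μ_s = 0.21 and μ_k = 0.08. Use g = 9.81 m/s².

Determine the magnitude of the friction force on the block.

f ≈ 55.6 N (down the incline)

The horizontal push has a component P sin θ into the surface, so N = m g cos θ + P sin θ = 450.3 + 244.5 = 694.8 N.
Parallel to the incline: P cos θ − m g sin θ = 423.5 − 260 = 163.5 N; the friction needed to balance this is 163.5 N acting down the slope.
The limit of static friction is μ_s N = 145.9 N.
The required 163.5 N exceeds the static limit, so the block slides up-slope and f = μ_k N = 0.08×694.8 = 55.6 N.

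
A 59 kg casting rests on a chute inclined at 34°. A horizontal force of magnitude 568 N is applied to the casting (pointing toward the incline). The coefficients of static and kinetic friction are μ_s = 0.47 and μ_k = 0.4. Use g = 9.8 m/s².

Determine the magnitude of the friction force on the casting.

f ≈ 148 N (down the incline)

Resolve perpendicular to the incline: N = m g cos θ + P sin θ = 59×9.8×cos 34° + 568×sin 34° = 797 N.
Along the incline, the net driving force (taking up-slope positive) is P cos θ − m g sin θ = 470.9 − 323.3 = 147.6 N, so equilibrium requires friction f = -147.6 N (down-slope).
The limit of static friction is μ_s N = 374.6 N.
Since 147.6 N is within the 374.6 N limit, the casting stays put and friction is exactly 148 N.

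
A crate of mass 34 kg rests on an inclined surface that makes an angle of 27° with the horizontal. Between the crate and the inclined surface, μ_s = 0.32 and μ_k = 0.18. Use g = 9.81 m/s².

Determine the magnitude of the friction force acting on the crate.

The normal reaction is N = m g cos θ = 297.2 N.
Along the slope the weight component is m g sin θ = 151.4 N; friction must supply exactly this, acting up-slope.
Maximum static friction available: μ_s N = 0.32 × 297.2 = 95.1 N.
Since |151.4| > 95.1 N, static friction cannot hold it; the crate slides down the incline and kinetic friction applies: f = μ_k N = 0.18 × 297.2 = 53.5 N.

f ≈ 53.5 N (up the incline)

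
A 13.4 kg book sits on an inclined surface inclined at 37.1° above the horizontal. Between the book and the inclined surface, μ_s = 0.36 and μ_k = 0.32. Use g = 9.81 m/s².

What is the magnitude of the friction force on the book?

f ≈ 33.6 N (up the incline)

The normal reaction is N = m g cos θ = 104.8 N.
For equilibrium along the incline, friction must balance the weight component: f = m g sin θ = 79.29 N up the slope.
Static friction can supply at most μ_s N = 37.74 N.
|79.29| exceeds 37.74 N, so the book slips down-slope; friction is kinetic, f = μ_k N = 0.32×104.8 = 33.6 N.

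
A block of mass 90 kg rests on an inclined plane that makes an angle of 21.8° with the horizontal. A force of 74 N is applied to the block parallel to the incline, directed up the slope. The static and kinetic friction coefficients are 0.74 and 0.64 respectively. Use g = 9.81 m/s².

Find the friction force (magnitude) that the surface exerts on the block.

f ≈ 254 N (up the incline)

Perpendicular to the surface, N = m g cos θ = 90·9.81·cos 21.8° = 819.8 N.
Parallel to the incline, ΣF = 0 gives f = m g sin θ − P = 327.9 − 74 = 253.9 N (up-slope positive).
Static friction can supply at most μ_s N = 606.6 N.
Since |253.9| ≤ 606.6 N, no slip — friction simply equals what equilibrium demands.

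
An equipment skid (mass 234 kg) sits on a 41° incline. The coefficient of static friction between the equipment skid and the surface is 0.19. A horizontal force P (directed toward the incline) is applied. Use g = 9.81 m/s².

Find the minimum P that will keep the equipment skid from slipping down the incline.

The equipment skid tends to slide down (tan θ > μ_s), so at the point of impending slip friction acts up-slope at its limit: f = μ_s N.
Perpendicular to the incline: N = m g cos θ + P sin θ.
Along the incline: P cos θ + μ_s N = m g sin θ, i.e. P cos θ + μ_s (m g cos θ + P sin θ) = m g sin θ.
Solving, P (cos θ + μ_s sin θ) = m g (sin θ − μ_s cos θ), so P = 2300×0.5127/0.8794 = 1340 N.

P_min ≈ 1340 N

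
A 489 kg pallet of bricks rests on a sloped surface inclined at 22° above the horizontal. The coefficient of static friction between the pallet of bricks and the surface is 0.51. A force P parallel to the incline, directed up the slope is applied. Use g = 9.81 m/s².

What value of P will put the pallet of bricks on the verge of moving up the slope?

P ≈ 4070 N

At impending motion up the slope, friction acts down-slope at its limit: f = μ_s N.
P is parallel to the surface, so N = m g cos θ = 4450 N.
Along the incline: P = m g sin θ + μ_s N = 1800 + 0.51×4450 = 4070 N.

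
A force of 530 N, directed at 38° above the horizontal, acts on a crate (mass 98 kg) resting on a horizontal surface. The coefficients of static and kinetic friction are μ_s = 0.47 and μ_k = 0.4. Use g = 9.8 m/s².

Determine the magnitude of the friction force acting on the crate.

Vertical equilibrium gives N = m g − P sin α = 634.1 N.
For equilibrium, f = P cos α = 530×cos 38° = 417.6 N.
μ_s N = 0.47 × 634.1 = 298 N.
417.6 > 298 N → the crate slides; f = μ_k N = 0.4×634.1 = 254 N.

f ≈ 254 N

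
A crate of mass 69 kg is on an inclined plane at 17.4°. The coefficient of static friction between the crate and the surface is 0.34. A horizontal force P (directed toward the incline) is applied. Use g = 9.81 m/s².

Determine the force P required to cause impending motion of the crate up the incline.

P ≈ 495 N

At impending motion up the slope, friction acts down-slope at its limit: f = μ_s N.
Perpendicular to the incline: N = m g cos θ + P sin θ.
Along the incline: P cos θ = m g sin θ + μ_s N = m g sin θ + μ_s (m g cos θ + P sin θ).
Solving, P (cos θ − μ_s sin θ) = m g (sin θ + μ_s cos θ), so P = 69×9.81×(sin 17.4° + 0.34 cos 17.4°)/(cos 17.4° − 0.34 sin 17.4°) = 677×0.6235/0.8526 = 495 N.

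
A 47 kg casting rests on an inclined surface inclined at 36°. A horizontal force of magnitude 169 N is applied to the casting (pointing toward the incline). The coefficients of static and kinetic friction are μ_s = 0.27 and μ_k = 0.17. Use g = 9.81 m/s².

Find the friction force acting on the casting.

The horizontal push has a component P sin θ into the surface, so N = m g cos θ + P sin θ = 373 + 99.34 = 472.3 N.
Parallel to the incline: P cos θ − m g sin θ = 136.7 − 271 = -134.3 N; the friction needed to balance this is 134.3 N acting up the slope.
The limit of static friction is μ_s N = 127.5 N.
The required 134.3 N exceeds the static limit, so the casting slides down-slope and f = μ_k N = 0.17×472.3 = 80.3 N.

f ≈ 80.3 N (up the incline)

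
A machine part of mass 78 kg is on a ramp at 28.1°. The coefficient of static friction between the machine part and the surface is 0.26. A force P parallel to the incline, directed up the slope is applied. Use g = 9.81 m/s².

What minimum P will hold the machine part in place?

P_min ≈ 185 N

The machine part tends to slide down (tan θ > μ_s), so at the point of impending slip friction acts up-slope at its limit: f = μ_s N.
P is parallel to the surface, so N = m g cos θ = 675 N.
Along the incline: P + μ_s N = m g sin θ, so P = 360 − 0.26×675 = 185 N.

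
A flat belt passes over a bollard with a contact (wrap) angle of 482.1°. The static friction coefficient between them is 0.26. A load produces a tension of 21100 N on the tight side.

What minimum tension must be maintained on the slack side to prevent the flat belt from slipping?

Capstan equation at impending slip: T_tight/T_slack = e^{μβ}.
β = 482.1° = 8.414 rad; e^{μβ} = e^{0.26×8.414} = 8.915.
T_slack = T_tight / e^{μβ} = 21100 / 8.915 = 2370 N.

T_min ≈ 2370 N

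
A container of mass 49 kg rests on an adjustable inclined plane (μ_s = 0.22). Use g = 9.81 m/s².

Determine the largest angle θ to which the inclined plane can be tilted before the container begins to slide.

θ_max ≈ 12.4°

At the slip threshold, m g sin θ = μ_s · m g cos θ, so tan θ = μ_s.
θ_max = arctan(0.22) = 12.4°.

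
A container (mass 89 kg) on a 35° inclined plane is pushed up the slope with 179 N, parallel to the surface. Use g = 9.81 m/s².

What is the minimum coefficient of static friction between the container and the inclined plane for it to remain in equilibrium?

N = m g cos θ = 715.2 N.
Friction must make up the shortfall along the incline: f = m g sin θ − P = 500.8 − 179 = 321.8 N.
At the threshold f = μ_s N, so μ_s,min = 321.8/715.2 = 0.45.

μ_s,min ≈ 0.45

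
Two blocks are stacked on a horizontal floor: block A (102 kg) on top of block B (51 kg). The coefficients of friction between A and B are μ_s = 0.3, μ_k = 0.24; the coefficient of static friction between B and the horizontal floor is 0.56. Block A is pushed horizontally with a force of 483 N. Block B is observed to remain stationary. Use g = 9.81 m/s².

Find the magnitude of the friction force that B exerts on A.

The normal force B exerts on A is simply A's weight, N₁ = 1001 N.
Maximum static friction on A from B: μ_s N₁ = 0.3×1001 = 300.2 N.
P = 483 N exceeds that limit, so A slips over B and the interface friction becomes kinetic: f₁ = μ_k N₁ = 0.24×1001 = 240 N.
B experiences an equal 240 N forward from A (third law). B is in equilibrium, so the floor supplies f₂ = 240 N of static friction (limit μ_s(m_A+m_B)g = 840.5 N, not exceeded).

f ≈ 240 N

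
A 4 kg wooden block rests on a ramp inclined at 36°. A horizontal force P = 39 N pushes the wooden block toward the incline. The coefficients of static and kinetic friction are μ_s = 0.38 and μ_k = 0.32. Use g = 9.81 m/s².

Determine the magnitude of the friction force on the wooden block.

Normal direction: N = m g cos θ + P sin θ = 54.67 N.
Parallel to the incline: P cos θ − m g sin θ = 31.55 − 23.06 = 8.487 N; the friction needed to balance this is 8.487 N acting down the slope.
The limit of static friction is μ_s N = 20.77 N.
Since 8.487 N is within the 20.77 N limit, the wooden block stays put and friction is exactly 8.49 N.

f ≈ 8.49 N (down the incline)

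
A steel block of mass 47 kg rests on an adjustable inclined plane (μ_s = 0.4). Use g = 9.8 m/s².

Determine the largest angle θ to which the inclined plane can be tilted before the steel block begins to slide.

At the slip threshold, m g sin θ = μ_s · m g cos θ, so tan θ = μ_s.
θ_max = arctan(0.4) = 21.8°.

θ_max ≈ 21.8°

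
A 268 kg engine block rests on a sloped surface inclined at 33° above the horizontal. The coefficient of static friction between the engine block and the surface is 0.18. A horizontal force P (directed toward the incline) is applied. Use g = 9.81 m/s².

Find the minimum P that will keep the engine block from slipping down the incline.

P_min ≈ 1100 N

The engine block tends to slide down (tan θ > μ_s), so at the point of impending slip friction acts up-slope at its limit: f = μ_s N.
Perpendicular to the incline: N = m g cos θ + P sin θ.
Along the incline: P cos θ + μ_s N = m g sin θ, i.e. P cos θ + μ_s (m g cos θ + P sin θ) = m g sin θ.
Solving, P (cos θ + μ_s sin θ) = m g (sin θ − μ_s cos θ), so P = 2630×0.3937/0.9367 = 1100 N.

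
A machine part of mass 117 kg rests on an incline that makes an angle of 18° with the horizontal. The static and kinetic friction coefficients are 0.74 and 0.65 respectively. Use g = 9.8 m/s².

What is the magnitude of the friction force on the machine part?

Perpendicular to the surface, N = m g cos θ = 117·9.8·cos 18° = 1090 N.
Along the slope the weight component is m g sin θ = 354.3 N; friction must supply exactly this, acting up-slope.
Static friction can supply at most μ_s N = 807 N.
Since |354.3| ≤ 807 N, static friction is sufficient; f equals the required value, not μ_s N.

f ≈ 354 N (up the incline)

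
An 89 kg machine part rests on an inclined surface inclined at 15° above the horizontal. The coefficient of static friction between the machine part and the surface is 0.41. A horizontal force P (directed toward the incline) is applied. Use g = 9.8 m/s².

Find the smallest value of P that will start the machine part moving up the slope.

P ≈ 664 N

At impending motion up the slope, friction acts down-slope at its limit: f = μ_s N.
Perpendicular to the incline: N = m g cos θ + P sin θ.
Along the incline: P cos θ = m g sin θ + μ_s N = m g sin θ + μ_s (m g cos θ + P sin θ).
Solving, P (cos θ − μ_s sin θ) = m g (sin θ + μ_s cos θ), so P = 89×9.8×(sin 15° + 0.41 cos 15°)/(cos 15° − 0.41 sin 15°) = 872×0.6548/0.8598 = 664 N.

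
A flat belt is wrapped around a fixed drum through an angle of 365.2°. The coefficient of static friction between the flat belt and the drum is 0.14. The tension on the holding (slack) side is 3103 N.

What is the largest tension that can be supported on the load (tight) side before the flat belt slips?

T_max ≈ 7570 N

At impending slip the capstan equation gives T₂/T₁ = e^{μβ} with β in radians.
β = 365.2° × π/180 = 6.374 rad.
e^{μβ} = e^{0.14×6.374} = 2.441.
T₂ = T₁ · e^{μβ} = 3103 × 2.441 = 7570 N.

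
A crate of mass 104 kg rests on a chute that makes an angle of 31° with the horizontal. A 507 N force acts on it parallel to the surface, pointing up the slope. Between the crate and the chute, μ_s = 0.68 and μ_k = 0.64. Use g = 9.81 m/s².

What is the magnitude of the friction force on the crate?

f ≈ 18.5 N (up the incline)

Normal force: N = m g cos θ = 104 × 9.81 × cos 31° = 874.5 N.
For equilibrium along the incline the friction force must supply f = m g sin θ − P = 525.5 − 507 = 18.46 N (positive meaning up-slope).
Static friction can supply at most μ_s N = 594.7 N.
Since |18.46| ≤ 594.7 N, no slip — friction simply equals what equilibrium demands.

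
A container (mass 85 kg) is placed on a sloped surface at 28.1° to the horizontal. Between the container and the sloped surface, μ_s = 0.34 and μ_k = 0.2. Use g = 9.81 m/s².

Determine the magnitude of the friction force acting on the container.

f ≈ 147 N (up the incline)

Perpendicular to the surface, N = m g cos θ = 85·9.81·cos 28.1° = 735.6 N.
Along the slope the weight component is m g sin θ = 392.8 N; friction must supply exactly this, acting up-slope.
Maximum static friction available: μ_s N = 0.34 × 735.6 = 250.1 N.
|392.8| exceeds 250.1 N, so the container slips down-slope; friction is kinetic, f = μ_k N = 0.2×735.6 = 147 N.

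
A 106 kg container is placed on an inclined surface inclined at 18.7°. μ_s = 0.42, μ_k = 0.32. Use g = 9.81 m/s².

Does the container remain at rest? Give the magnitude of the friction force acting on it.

N = m g cos θ = 985 N.
Down-slope weight component: m g sin θ = 333 N.
μ_s N = 414 N.
333 ≤ 414 N, so it stays put; friction = 333 N.

f ≈ 333 N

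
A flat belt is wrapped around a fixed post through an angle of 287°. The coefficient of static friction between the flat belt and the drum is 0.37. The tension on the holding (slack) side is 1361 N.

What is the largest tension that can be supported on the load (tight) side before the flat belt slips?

At impending slip the capstan equation gives T₂/T₁ = e^{μβ} with β in radians.
β = 287° × π/180 = 5.009 rad.
e^{μβ} = e^{0.37×5.009} = 6.381.
T₂ = T₁ · e^{μβ} = 1361 × 6.381 = 8680 N.

T_max ≈ 8680 N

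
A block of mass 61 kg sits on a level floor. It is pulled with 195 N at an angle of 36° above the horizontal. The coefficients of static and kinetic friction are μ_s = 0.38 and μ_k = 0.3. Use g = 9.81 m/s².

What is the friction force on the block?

f ≈ 158 N

N = m g − P sin α = 598.4 − 195×sin 36° = 483.8 N.
Horizontally, friction must balance P cos α = 157.8 N.
μ_s N = 0.38 × 483.8 = 183.8 N.
Since 157.8 N does not exceed the limit, the block stays at rest and f = 158 N.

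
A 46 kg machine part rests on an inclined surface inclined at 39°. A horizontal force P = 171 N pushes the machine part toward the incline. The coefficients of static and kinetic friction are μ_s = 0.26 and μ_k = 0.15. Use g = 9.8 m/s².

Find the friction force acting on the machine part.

Resolve perpendicular to the incline: N = m g cos θ + P sin θ = 46×9.8×cos 39° + 171×sin 39° = 458 N.
Along the incline, the net driving force (taking up-slope positive) is P cos θ − m g sin θ = 132.9 − 283.7 = -150.8 N, so equilibrium requires friction f = 150.8 N (up-slope).
The limit of static friction is μ_s N = 119.1 N.
|f_req| = 150.8 > 119.1 N → the machine part slides down the incline; f = μ_k N = 0.15 × 458 = 68.7 N.

f ≈ 68.7 N (up the incline)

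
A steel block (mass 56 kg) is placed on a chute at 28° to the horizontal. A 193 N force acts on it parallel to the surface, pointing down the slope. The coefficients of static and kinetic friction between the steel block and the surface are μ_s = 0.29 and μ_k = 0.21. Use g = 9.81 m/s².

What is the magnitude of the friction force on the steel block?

The normal reaction is N = m g cos θ = 485.1 N.
The friction needed for equilibrium is m g sin θ + P = 257.9 + 193 = 450.9 N, measured positive up-slope.
Static friction can supply at most μ_s N = 140.7 N.
|450.9| exceeds 140.7 N, so the steel block slips down-slope; friction is kinetic, f = μ_k N = 0.21×485.1 = 102 N.

f ≈ 102 N (up the incline)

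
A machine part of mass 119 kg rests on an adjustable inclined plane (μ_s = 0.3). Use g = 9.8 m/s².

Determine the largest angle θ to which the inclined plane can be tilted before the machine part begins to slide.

θ_max ≈ 16.7°

At the slip threshold, m g sin θ = μ_s · m g cos θ, so tan θ = μ_s.
θ_max = arctan(0.3) = 16.7°.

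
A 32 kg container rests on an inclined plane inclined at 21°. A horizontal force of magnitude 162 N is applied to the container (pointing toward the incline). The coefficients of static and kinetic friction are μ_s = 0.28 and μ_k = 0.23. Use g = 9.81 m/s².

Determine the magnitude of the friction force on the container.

Normal direction: N = m g cos θ + P sin θ = 351.1 N.
Parallel to the incline: P cos θ − m g sin θ = 151.2 − 112.5 = 38.74 N; the friction needed to balance this is 38.74 N acting down the slope.
Maximum static friction: μ_s N = 0.28 × 351.1 = 98.32 N.
|f_req| = 38.74 ≤ 98.32 N → the container is in equilibrium; friction equals the required value.

f ≈ 38.7 N (down the incline)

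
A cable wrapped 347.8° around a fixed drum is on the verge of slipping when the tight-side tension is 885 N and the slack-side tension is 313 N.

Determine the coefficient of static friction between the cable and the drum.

μ ≈ 0.171

T₂/T₁ = e^{μβ} → μ = ln(T₂/T₁)/β.
β = 347.8° = 6.07 rad.
μ = ln(885/313)/6.07 = ln(2.827)/6.07 = 0.171.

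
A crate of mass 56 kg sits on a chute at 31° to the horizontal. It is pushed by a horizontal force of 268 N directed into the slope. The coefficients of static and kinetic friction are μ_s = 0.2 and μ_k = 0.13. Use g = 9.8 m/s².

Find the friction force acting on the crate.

Normal direction: N = m g cos θ + P sin θ = 608.4 N.
Along the incline, the net driving force (taking up-slope positive) is P cos θ − m g sin θ = 229.7 − 282.7 = -52.93 N, so equilibrium requires friction f = 52.93 N (up-slope).
The limit of static friction is μ_s N = 121.7 N.
Since 52.93 N is within the 121.7 N limit, the crate stays put and friction is exactly 52.9 N.

f ≈ 52.9 N (up the incline)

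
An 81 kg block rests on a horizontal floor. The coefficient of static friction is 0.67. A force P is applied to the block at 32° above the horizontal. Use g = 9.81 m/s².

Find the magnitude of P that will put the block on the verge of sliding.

N = m g − P sin α (the pull lifts the block).
At impending slip, P cos α = μ_s N = μ_s (m g − P sin α).
Solving: P (cos α + μ_s sin α) = μ_s m g → P = 0.67×795/(cos 32° + 0.67 sin 32°) = 532/1.203 = 443 N.

P ≈ 443 N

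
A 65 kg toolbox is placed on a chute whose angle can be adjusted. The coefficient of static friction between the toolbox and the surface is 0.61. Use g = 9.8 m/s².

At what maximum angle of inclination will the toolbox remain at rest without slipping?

At the slip threshold, m g sin θ = μ_s · m g cos θ, so tan θ = μ_s.
θ_max = arctan(0.61) = 31.4°.

θ_max ≈ 31.4°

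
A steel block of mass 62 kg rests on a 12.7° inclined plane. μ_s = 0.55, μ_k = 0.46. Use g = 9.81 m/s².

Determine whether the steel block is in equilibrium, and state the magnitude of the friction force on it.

f ≈ 134 N

N = m g cos θ = 593 N.
Down-slope weight component: m g sin θ = 134 N.
μ_s N = 326 N.
134 ≤ 326 N, so it stays put; friction = 134 N.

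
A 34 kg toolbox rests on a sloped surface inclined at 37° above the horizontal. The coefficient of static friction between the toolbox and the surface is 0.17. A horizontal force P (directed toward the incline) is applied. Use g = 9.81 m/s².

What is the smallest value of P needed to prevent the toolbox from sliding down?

The toolbox tends to slide down (tan θ > μ_s), so at the point of impending slip friction acts up-slope at its limit: f = μ_s N.
Perpendicular to the incline: N = m g cos θ + P sin θ.
Along the incline: P cos θ + μ_s N = m g sin θ, i.e. P cos θ + μ_s (m g cos θ + P sin θ) = m g sin θ.
Solving, P (cos θ + μ_s sin θ) = m g (sin θ − μ_s cos θ), so P = 334×0.466/0.9009 = 173 N.

P_min ≈ 173 N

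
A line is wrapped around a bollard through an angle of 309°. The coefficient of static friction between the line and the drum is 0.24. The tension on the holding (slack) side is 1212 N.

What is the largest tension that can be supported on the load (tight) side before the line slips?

At impending slip the capstan equation gives T₂/T₁ = e^{μβ} with β in radians.
β = 309° × π/180 = 5.393 rad.
e^{μβ} = e^{0.24×5.393} = 3.649.
T₂ = T₁ · e^{μβ} = 1212 × 3.649 = 4420 N.

T_max ≈ 4420 N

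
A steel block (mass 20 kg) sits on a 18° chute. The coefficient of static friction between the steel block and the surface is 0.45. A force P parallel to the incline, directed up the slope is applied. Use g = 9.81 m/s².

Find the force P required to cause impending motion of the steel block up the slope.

P ≈ 145 N

At impending motion up the slope, friction acts down-slope at its limit: f = μ_s N.
P is parallel to the surface, so N = m g cos θ = 187 N.
Along the incline: P = m g sin θ + μ_s N = 60.6 + 0.45×187 = 145 N.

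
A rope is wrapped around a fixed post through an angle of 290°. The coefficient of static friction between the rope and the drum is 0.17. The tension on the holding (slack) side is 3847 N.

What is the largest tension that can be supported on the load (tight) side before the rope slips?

T_max ≈ 9100 N

At impending slip the capstan equation gives T₂/T₁ = e^{μβ} with β in radians.
β = 290° × π/180 = 5.061 rad.
e^{μβ} = e^{0.17×5.061} = 2.364.
T₂ = T₁ · e^{μβ} = 3847 × 2.364 = 9100 N.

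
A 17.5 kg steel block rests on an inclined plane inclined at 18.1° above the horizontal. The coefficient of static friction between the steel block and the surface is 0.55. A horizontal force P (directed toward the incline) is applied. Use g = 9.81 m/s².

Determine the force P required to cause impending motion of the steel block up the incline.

P ≈ 184 N

At impending motion up the slope, friction acts down-slope at its limit: f = μ_s N.
Perpendicular to the incline: N = m g cos θ + P sin θ.
Along the incline: P cos θ = m g sin θ + μ_s N = m g sin θ + μ_s (m g cos θ + P sin θ).
Solving, P (cos θ − μ_s sin θ) = m g (sin θ + μ_s cos θ), so P = 17.5×9.81×(sin 18.1° + 0.55 cos 18.1°)/(cos 18.1° − 0.55 sin 18.1°) = 172×0.8335/0.7796 = 184 N.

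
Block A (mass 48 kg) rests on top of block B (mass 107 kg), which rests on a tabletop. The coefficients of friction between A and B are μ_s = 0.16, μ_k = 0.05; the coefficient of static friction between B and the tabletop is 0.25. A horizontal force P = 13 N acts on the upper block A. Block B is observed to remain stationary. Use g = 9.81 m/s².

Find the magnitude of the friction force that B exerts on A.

Normal force at the A–B interface: N₁ = m_A g = 470.9 N.
Maximum static friction on A from B: μ_s N₁ = 0.16×470.9 = 75.34 N.
Since P = 13 N ≤ 75.34 N, A does not slip on B; friction on A equals P = 13 N.
By Newton's third law B feels 13 N forward from A. With B stationary, the floor's static friction on B balances it: f₂ = 13 N (well within μ_s(m_A+m_B)g = 380.1 N).

f ≈ 13 N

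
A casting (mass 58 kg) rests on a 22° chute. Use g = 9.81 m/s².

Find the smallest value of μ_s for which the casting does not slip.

μ_s,min ≈ 0.404

At the slip threshold m g sin θ = μ_s m g cos θ, so μ_s,min = tan θ.
μ_s,min = tan 22° = 0.404.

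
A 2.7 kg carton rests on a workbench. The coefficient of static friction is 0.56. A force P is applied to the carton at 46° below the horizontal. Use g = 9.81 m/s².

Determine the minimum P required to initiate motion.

P ≈ 50.8 N

N = m g + P sin α (the push presses the carton into the workbench).
At impending slip, P cos α = μ_s N = μ_s (m g + P sin α).
Solving: P (cos α − μ_s sin α) = μ_s m g → P = 0.56×26.5/(cos 46° − 0.56 sin 46°) = 14.8/0.2918 = 50.8 N.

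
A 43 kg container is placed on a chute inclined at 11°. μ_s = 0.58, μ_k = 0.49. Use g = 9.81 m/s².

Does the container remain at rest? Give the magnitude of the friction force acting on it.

N = m g cos θ = 414 N.
Down-slope weight component: m g sin θ = 80.5 N.
μ_s N = 240 N.
80.5 ≤ 240 N, so it stays put; friction = 80.5 N.

f ≈ 80.5 N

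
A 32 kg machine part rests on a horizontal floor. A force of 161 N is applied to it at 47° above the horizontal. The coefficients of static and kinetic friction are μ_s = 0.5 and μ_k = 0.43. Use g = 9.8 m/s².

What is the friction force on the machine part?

f ≈ 84.2 N

Vertical equilibrium gives N = m g − P sin α = 195.9 N.
The horizontal driving force is P cos α = 109.8 N, so equilibrium needs friction f = 109.8 N.
The static-friction limit is μ_s N = 97.93 N.
109.8 > 97.93 N → the machine part slides; f = μ_k N = 0.43×195.9 = 84.2 N.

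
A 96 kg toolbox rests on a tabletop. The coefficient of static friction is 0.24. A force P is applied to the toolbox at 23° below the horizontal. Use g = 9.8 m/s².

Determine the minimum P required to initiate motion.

N = m g + P sin α (the push presses the toolbox into the tabletop).
At impending slip, P cos α = μ_s N = μ_s (m g + P sin α).
Solving: P (cos α − μ_s sin α) = μ_s m g → P = 0.24×941/(cos 23° − 0.24 sin 23°) = 226/0.8267 = 273 N.

P ≈ 273 N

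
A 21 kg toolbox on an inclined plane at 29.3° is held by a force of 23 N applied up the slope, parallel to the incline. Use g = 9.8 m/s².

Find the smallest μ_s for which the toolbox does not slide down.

μ_s,min ≈ 0.433

N = m g cos θ = 179.5 N.
Friction must make up the shortfall along the incline: f = m g sin θ − P = 100.7 − 23 = 77.71 N.
At the threshold f = μ_s N, so μ_s,min = 77.71/179.5 = 0.433.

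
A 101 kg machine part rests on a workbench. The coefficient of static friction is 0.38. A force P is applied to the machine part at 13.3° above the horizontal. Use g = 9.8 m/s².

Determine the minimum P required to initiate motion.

P ≈ 355 N

N = m g − P sin α (the pull lifts the machine part).
At impending slip, P cos α = μ_s N = μ_s (m g − P sin α).
Solving: P (cos α + μ_s sin α) = μ_s m g → P = 0.38×990/(cos 13.3° + 0.38 sin 13.3°) = 376/1.061 = 355 N.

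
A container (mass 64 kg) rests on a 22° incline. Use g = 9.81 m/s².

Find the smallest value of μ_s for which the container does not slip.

μ_s,min ≈ 0.404

At the slip threshold m g sin θ = μ_s m g cos θ, so μ_s,min = tan θ.
μ_s,min = tan 22° = 0.404.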